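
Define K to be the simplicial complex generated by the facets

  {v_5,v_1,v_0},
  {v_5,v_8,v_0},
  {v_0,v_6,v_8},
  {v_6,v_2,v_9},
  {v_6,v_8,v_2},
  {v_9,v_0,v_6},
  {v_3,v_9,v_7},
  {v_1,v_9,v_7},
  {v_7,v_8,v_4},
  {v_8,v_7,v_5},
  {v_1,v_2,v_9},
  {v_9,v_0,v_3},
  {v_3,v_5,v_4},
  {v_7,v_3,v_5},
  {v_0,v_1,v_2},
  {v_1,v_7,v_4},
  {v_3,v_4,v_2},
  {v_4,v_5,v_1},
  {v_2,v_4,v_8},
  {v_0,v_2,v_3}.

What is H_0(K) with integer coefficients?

Take the total order v_0 < v_1 < v_2 < v_3 < v_4 < v_5 < v_6 < v_7 < v_8 < v_9 on the vertex set. Then K (dimension 2) consists of the simplices:

  0-simplices (10): [v_0], [v_1], [v_2], [v_3], [v_4], [v_5], [v_6], [v_7], [v_8], [v_9]
  1-simplices (30): (30 of them)
  2-simplices (20): (20 of them)

giving chain groups C_0 ≅ Z^10, C_1 ≅ Z^30, C_2 ≅ Z^20.

Boundary ∂_1: C_1 → C_0 sends each edge [p,q] (with p < q) to q − p. For instance
  ∂[v_6,v_9] = [v_9] − [v_6].
The resulting 10×30 matrix has rank 9, and its Smith normal form has invariant factors (1,1,1,1,1,1,1,1,1).

Boundary ∂_2: C_2 → C_1 sends each 2-simplex [p,q,r] to [q,r] − [p,r] + [p,q]. For instance
  ∂[v_0,v_5,v_8] = [v_5,v_8] − [v_0,v_8] + [v_0,v_5],
  ∂[v_4,v_7,v_8] = [v_7,v_8] − [v_4,v_8] + [v_4,v_7].
The 30×20 boundary matrix has rank 20 and Smith normal form diag(1,1,1,1,1,1,1,1,1,1,1,1,1,1,1,1,1,1,1,2).

Reading off H_k = ker ∂_k / im ∂_{k+1}:

  H_0: rank C_0 − rank ∂_1 = 10 − 9 = 1, and the invariant factors of ∂_1 are all 1, so H_0 ≅ Z.

H_0 = Z.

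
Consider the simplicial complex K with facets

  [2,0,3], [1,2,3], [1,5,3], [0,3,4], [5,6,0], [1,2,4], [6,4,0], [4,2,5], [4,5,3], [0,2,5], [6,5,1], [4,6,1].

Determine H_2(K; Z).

We work with the vertex ordering 0 < 1 < 2 < 3 < 4 < 5 < 6. The simplices of K, each written with vertices in increasing order, are:

  0-simplices (7): [0], [1], [2], [3], [4], [5], [6]
  1-simplices (18): [0,2], [0,3], [0,4], [0,5], [0,6], [1,2], [1,3], [1,4], [1,5], [1,6], [2,3], [2,4], [2,5], [3,4], [3,5], [4,5], [4,6], [5,6]
  2-simplices (12): [0,2,3], [0,2,5], [0,3,4], [0,4,6], [0,5,6], [1,2,3], [1,2,4], [1,3,5], [1,4,6], [1,5,6], [2,4,5], [3,4,5]

Hence C_0 ≅ Z^7, C_1 ≅ Z^18, C_2 ≅ Z^12.

Boundary ∂_1: C_1 → C_0 is given by ∂[p,q] = [q] − [p]. For instance
  ∂[1,6] = [6] − [1].
The 7×18 boundary matrix has rank 6 and Smith normal form diag(1,1,1,1,1,1).

∂_2: C_2 → C_1 sends each 2-simplex [p,q,r] to [q,r] − [p,r] + [p,q]. For instance
  ∂[3,4,5] = [4,5] − [3,5] + [3,4],
  ∂[1,3,5] = [3,5] − [1,5] + [1,3].
As a 18×12 matrix over Z this has rank 12, with invariant factors (1,1,1,1,1,1,1,1,1,1,1,2).

Now H_k = ker ∂_k / im ∂_{k+1}, so:

  H_2: rank ker ∂_2 − rank ∂_3 = (12 − 12) − 0 = 0, and there is no ∂_3, so H_2 ≅ 0.

(K is a triangulation of the real projective plane RP^2.)

H_2 = 0.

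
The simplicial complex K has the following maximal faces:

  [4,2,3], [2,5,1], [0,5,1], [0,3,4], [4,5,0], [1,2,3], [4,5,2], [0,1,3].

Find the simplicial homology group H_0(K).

H_0 = Z.

Take the total order 0 < 1 < 2 < 3 < 4 < 5 on the vertex set. Then K (dimension 2) consists of the simplices:

  0-simplices (6): [0], [1], [2], [3], [4], [5]
  1-simplices (12): [0,1], [0,3], [0,4], [0,5], [1,2], [1,3], [1,5], [2,3], [2,4], [2,5], [3,4], [4,5]
  2-simplices (8): [0,1,3], [0,1,5], [0,3,4], [0,4,5], [1,2,3], [1,2,5], [2,3,4], [2,4,5]

giving chain groups C_0 ≅ Z^6, C_1 ≅ Z^12, C_2 ≅ Z^8.

∂_1: C_1 → C_0 is given by ∂[p,q] = [q] − [p].
As a 6×12 matrix over Z this has rank 5, with invariant factors (1,1,1,1,1).

Boundary ∂_2: C_2 → C_1 acts by ∂[p,q,r] = [q,r] − [p,r] + [p,q]. For instance
  ∂[1,2,3] = [2,3] − [1,3] + [1,2],
  ∂[2,4,5] = [4,5] − [2,5] + [2,4].
As a 12×8 matrix over Z this has rank 7, with invariant factors (1,1,1,1,1,1,1).

From H_k ≅ ker(∂_k) / im(∂_{k+1}) we obtain:

  H_0: rank C_0 − rank ∂_1 = 6 − 5 = 1, and the invariant factors of ∂_1 are all 1, so H_0 ≅ Z.

(K is a triangulation of the 2-sphere S^2.)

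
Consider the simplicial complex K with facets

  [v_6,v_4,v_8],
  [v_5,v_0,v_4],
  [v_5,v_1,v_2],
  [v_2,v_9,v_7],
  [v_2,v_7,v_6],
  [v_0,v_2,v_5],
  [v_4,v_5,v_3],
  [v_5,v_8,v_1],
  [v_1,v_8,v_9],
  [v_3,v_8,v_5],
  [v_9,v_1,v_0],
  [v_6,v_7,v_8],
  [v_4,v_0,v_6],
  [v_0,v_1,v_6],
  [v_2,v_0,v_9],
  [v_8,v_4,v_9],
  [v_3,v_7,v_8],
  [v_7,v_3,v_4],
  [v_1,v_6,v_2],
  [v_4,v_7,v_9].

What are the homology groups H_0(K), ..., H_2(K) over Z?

Take the total order v_0 < v_1 < v_2 < v_3 < v_4 < v_5 < v_6 < v_7 < v_8 < v_9 on the vertex set. Then K (dimension 2) consists of the simplices:

  0-simplices (10): [v_0], [v_1], [v_2], [v_3], [v_4], [v_5], [v_6], [v_7], [v_8], [v_9]
  1-simplices (30): (30 of them)
  2-simplices (20): (20 of them)

Hence C_0 ≅ Z^10, C_1 ≅ Z^30, C_2 ≅ Z^20.

Boundary ∂_1: C_1 → C_0 maps an edge to its endpoints' difference, ∂[p,q] = q − p. For instance
  ∂[v_7,v_9] = [v_9] − [v_7].
The 10×30 boundary matrix has rank 9 and Smith normal form diag(1,1,1,1,1,1,1,1,1).

The boundary map ∂_2: C_2 → C_1 acts by ∂[p,q,r] = [q,r] − [p,r] + [p,q]. For instance
  ∂[v_2,v_7,v_9] = [v_7,v_9] − [v_2,v_9] + [v_2,v_7],
  ∂[v_4,v_7,v_9] = [v_7,v_9] − [v_4,v_9] + [v_4,v_7].
The 30×20 boundary matrix has rank 20 and Smith normal form diag(1,1,1,1,1,1,1,1,1,1,1,1,1,1,1,1,1,1,1,2).

Computing H_k = (kernel of ∂_k) / (image of ∂_{k+1}):

  H_0: rank C_0 − rank ∂_1 = 10 − 9 = 1, and the invariant factors of ∂_1 are all 1, so H_0 = Z.
  H_1: rank ker ∂_1 − rank ∂_2 = (30 − 9) − 20 = 1, and ∂_2 has invariant factor 2 > 1, so H_1 = Z ⊕ Z/2.
  H_2: rank ker ∂_2 − rank ∂_3 = (20 − 20) − 0 = 0, and there is no ∂_3, so H_2 = 0.

As a check, the Euler characteristic is 10 − 30 + 20 = 0, which agrees with 1 − 1 + 0 = 0.

H_0 ≅ Z,  H_1 ≅ Z ⊕ Z/2,  H_2 = 0.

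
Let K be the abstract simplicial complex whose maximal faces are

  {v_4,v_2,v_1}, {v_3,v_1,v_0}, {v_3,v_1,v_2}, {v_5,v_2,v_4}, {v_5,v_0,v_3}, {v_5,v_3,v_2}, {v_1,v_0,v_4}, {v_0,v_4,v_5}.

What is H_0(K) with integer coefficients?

H_0 = Z.

We work with the vertex ordering v_0 < v_1 < v_2 < v_3 < v_4 < v_5. The simplices of K, each written with vertices in increasing order, are:

  0-simplices (6): [v_0], [v_1], [v_2], [v_3], [v_4], [v_5]
  1-simplices (12): [v_0,v_1], [v_0,v_3], [v_0,v_4], [v_0,v_5], [v_1,v_2], [v_1,v_3], [v_1,v_4], [v_2,v_3], [v_2,v_4], [v_2,v_5], [v_3,v_5], [v_4,v_5]
  2-simplices (8): [v_0,v_1,v_3], [v_0,v_1,v_4], [v_0,v_3,v_5], [v_0,v_4,v_5], [v_1,v_2,v_3], [v_1,v_2,v_4], [v_2,v_3,v_5], [v_2,v_4,v_5]

Hence C_0 ≅ Z^6, C_1 ≅ Z^12, C_2 ≅ Z^8.

Boundary ∂_1: C_1 → C_0 maps an edge to its endpoints' difference, ∂[p,q] = q − p.
This gives a 6×12 integer matrix of rank 5; reducing to Smith normal form yields diagonal entries (1,1,1,1,1).

The boundary map ∂_2: C_2 → C_1 acts by ∂[p,q,r] = [q,r] − [p,r] + [p,q]. For instance
  ∂[v_2,v_4,v_5] = [v_4,v_5] − [v_2,v_5] + [v_2,v_4],
  ∂[v_0,v_4,v_5] = [v_4,v_5] − [v_0,v_5] + [v_0,v_4].
This gives a 12×8 integer matrix of rank 7; reducing to Smith normal form yields diagonal entries (1,1,1,1,1,1,1).

From H_k ≅ ker(∂_k) / im(∂_{k+1}) we obtain:

  H_0: rank C_0 − rank ∂_1 = 6 − 5 = 1, and the invariant factors of ∂_1 are all 1, so H_0 ≅ Z.

(K is a triangulation of the 2-sphere S^2.)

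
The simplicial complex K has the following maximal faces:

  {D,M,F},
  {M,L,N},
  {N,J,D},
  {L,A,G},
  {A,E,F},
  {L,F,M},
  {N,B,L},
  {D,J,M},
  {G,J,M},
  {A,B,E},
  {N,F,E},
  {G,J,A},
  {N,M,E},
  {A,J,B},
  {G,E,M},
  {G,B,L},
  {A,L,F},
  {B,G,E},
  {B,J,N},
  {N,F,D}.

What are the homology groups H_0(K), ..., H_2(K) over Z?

H_0 ≅ Z,  H_1 ≅ Z ⊕ Z/2Z,  H_2 = 0.

We work with the vertex ordering A < B < D < E < F < G < J < L < M < N. The simplices of K, each written with vertices in increasing order, are:

  0-simplices (10): A, B, D, E, F, G, J, L, M, N
  1-simplices (30): AB, AE, AF, AG, AJ, AL, BE, BG, BJ, BL, BN, DF, DJ, DM, DN, EF, EG, EM, EN, FL, FM, FN, GJ, GL, GM, JM, JN, LM, LN, MN
  2-simplices (20): ABE, ABJ, AEF, AFL, AGJ, AGL, BEG, BGL, BJN, BLN, DFM, DFN, DJM, DJN, EFN, EGM, EMN, FLM, GJM, LMN

giving chain groups C_0 ≅ Z^10, C_1 ≅ Z^30, C_2 ≅ Z^20.

The boundary map ∂_1: C_1 → C_0 is given by ∂[p,q] = [q] − [p]. For instance
  ∂JM = M − J.
The resulting 10×30 matrix has rank 9, and its Smith normal form has invariant factors (1,1,1,1,1,1,1,1,1).

∂_2: C_2 → C_1 maps a triangle to the signed sum of its edges. For instance
  ∂AEF = EF − AF + AE,
  ∂BLN = LN − BN + BL.
This gives a 30×20 integer matrix of rank 20; reducing to Smith normal form yields diagonal entries (1,1,1,1,1,1,1,1,1,1,1,1,1,1,1,1,1,1,1,2).

Now H_k = ker ∂_k / im ∂_{k+1}, so:

  H_0: rank C_0 − rank ∂_1 = 10 − 9 = 1, and the invariant factors of ∂_1 are all 1, so H_0 ≅ Z.
  H_1: rank ker ∂_1 − rank ∂_2 = (30 − 9) − 20 = 1, and ∂_2 has invariant factor 2 > 1, so H_1 ≅ Z ⊕ Z/2Z.
  H_2: rank ker ∂_2 − rank ∂_3 = (20 − 20) − 0 = 0, and there is no ∂_3, so H_2 ≅ 0.

(K is a triangulation of the Klein bottle.)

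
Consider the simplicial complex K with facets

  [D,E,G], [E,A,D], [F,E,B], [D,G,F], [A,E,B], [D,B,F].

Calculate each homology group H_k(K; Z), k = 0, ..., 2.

We work with the vertex ordering A < B < D < E < F < G. The simplices of K, each written with vertices in increasing order, are:

  0-simplices (6): A, B, D, E, F, G
  1-simplices (12): AB, AD, AE, BD, BE, BF, DE, DF, DG, EF, EG, FG
  2-simplices (6): ABE, ADE, BDF, BEF, DEG, DFG

Hence C_0 ≅ Z^6, C_1 ≅ Z^12, C_2 ≅ Z^6.

Boundary ∂_1: C_1 → C_0 maps an edge to its endpoints' difference, ∂[p,q] = q − p.
As a 6×12 matrix over Z this has rank 5, with invariant factors (1,1,1,1,1).

∂_2: C_2 → C_1 maps a triangle to the signed sum of its edges. For instance
  ∂DFG = FG − DG + DF,
  ∂ADE = DE − AE + AD.
The 12×6 boundary matrix has rank 6 and Smith normal form diag(1,1,1,1,1,1).

Now H_k = ker ∂_k / im ∂_{k+1}, so:

  H_0: rank C_0 − rank ∂_1 = 6 − 5 = 1, and the invariant factors of ∂_1 are all 1, so H_0 ≅ Z.
  H_1: rank ker ∂_1 − rank ∂_2 = (12 − 5) − 6 = 1, and the invariant factors of ∂_2 are all 1, so H_1 ≅ Z.
  H_2: rank ker ∂_2 − rank ∂_3 = (6 − 6) − 0 = 0, and there is no ∂_3, so H_2 ≅ 0.

(K is a triangulation of the cylinder S^1 x I.)

H_0 = Z,  H_1 = Z,  H_2 = 0.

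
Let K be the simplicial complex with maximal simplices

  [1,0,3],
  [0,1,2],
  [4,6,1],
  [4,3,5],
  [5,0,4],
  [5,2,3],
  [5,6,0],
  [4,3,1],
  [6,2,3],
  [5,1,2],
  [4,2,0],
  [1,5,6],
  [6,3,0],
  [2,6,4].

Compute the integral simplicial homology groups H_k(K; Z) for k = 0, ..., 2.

H_0 ≅ Z,  H_1 ≅ Z^2,  H_2 ≅ Z.

Take the total order 0 < 1 < 2 < 3 < 4 < 5 < 6 on the vertex set. Then K (dimension 2) consists of the simplices:

  0-simplices (7): [0], [1], [2], [3], [4], [5], [6]
  1-simplices (21): [0,1], [0,2], [0,3], [0,4], [0,5], [0,6], [1,2], [1,3], [1,4], [1,5], [1,6], [2,3], [2,4], [2,5], [2,6], [3,4], [3,5], [3,6], [4,5], [4,6], [5,6]
  2-simplices (14): [0,1,2], [0,1,3], [0,2,4], [0,3,6], [0,4,5], [0,5,6], [1,2,5], [1,3,4], [1,4,6], [1,5,6], [2,3,5], [2,3,6], [2,4,6], [3,4,5]

so the chain groups are C_0 ≅ Z^7, C_1 ≅ Z^21, C_2 ≅ Z^14.

Boundary ∂_1: C_1 → C_0 is given by ∂[p,q] = [q] − [p].
The resulting 7×21 matrix has rank 6, and its Smith normal form has invariant factors (1,1,1,1,1,1).

∂_2: C_2 → C_1 maps a triangle to the signed sum of its edges. For instance
  ∂[1,2,5] = [2,5] − [1,5] + [1,2],
  ∂[1,3,4] = [3,4] − [1,4] + [1,3].
This gives a 21×14 integer matrix of rank 13; reducing to Smith normal form yields diagonal entries (1,1,1,1,1,1,1,1,1,1,1,1,1).

From H_k ≅ ker(∂_k) / im(∂_{k+1}) we obtain:

  H_0: rank C_0 − rank ∂_1 = 7 − 6 = 1, and the invariant factors of ∂_1 are all 1, so H_0 = Z.
  H_1: rank ker ∂_1 − rank ∂_2 = (21 − 6) − 13 = 2, and the invariant factors of ∂_2 are all 1, so H_1 = Z^2.
  H_2: rank ker ∂_2 − rank ∂_3 = (14 − 13) − 0 = 1, and there is no ∂_3, so H_2 = Z.

As a check, the Euler characteristic is 7 − 21 + 14 = 0, which agrees with 1 − 2 + 1 = 0.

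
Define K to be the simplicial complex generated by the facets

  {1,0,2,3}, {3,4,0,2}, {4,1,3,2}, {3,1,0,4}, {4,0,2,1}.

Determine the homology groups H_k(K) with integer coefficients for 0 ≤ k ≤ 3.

Take the total order 0 < 1 < 2 < 3 < 4 on the vertex set. Then K (dimension 3) consists of the simplices:

  0-simplices (5): [0], [1], [2], [3], [4]
  1-simplices (10): [0,1], [0,2], [0,3], [0,4], [1,2], [1,3], [1,4], [2,3], [2,4], [3,4]
  2-simplices (10): [0,1,2], [0,1,3], [0,1,4], [0,2,3], [0,2,4], [0,3,4], [1,2,3], [1,2,4], [1,3,4], [2,3,4]
  3-simplices (5): [0,1,2,3], [0,1,2,4], [0,1,3,4], [0,2,3,4], [1,2,3,4]

giving chain groups C_0 ≅ Z^5, C_1 ≅ Z^10, C_2 ≅ Z^10, C_3 ≅ Z^5.

∂_1: C_1 → C_0 maps an edge to its endpoints' difference, ∂[p,q] = q − p. For instance
  ∂[2,4] = [4] − [2].
The resulting 5×10 matrix has rank 4, and its Smith normal form has invariant factors (1,1,1,1).

The boundary map ∂_2: C_2 → C_1 maps a triangle to the signed sum of its edges. For instance
  ∂[1,2,3] = [2,3] − [1,3] + [1,2],
  ∂[0,3,4] = [3,4] − [0,4] + [0,3].
As a 10×10 matrix over Z this has rank 6, with invariant factors (1,1,1,1,1,1).

The boundary map ∂_3: C_3 → C_2 sends each 3-simplex σ to the alternating sum Σ_i (−1)^i (σ with its i-th vertex removed). For instance
  ∂[0,1,3,4] = [1,3,4] − [0,3,4] + [0,1,4] − [0,1,3],
  ∂[1,2,3,4] = [2,3,4] − [1,3,4] + [1,2,4] − [1,2,3].
The 10×5 boundary matrix has rank 4 and Smith normal form diag(1,1,1,1).

Now H_k = ker ∂_k / im ∂_{k+1}, so:

  H_0: rank C_0 − rank ∂_1 = 5 − 4 = 1, and the invariant factors of ∂_1 are all 1, so H_0 = Z.
  H_1: rank ker ∂_1 − rank ∂_2 = (10 − 4) − 6 = 0, and the invariant factors of ∂_2 are all 1, so H_1 = 0.
  H_2: rank ker ∂_2 − rank ∂_3 = (10 − 6) − 4 = 0, and the invariant factors of ∂_3 are all 1, so H_2 = 0.
  H_3: rank ker ∂_3 − rank ∂_4 = (5 − 4) − 0 = 1, and there is no ∂_4, so H_3 = Z.

As a check, the Euler characteristic is 5 − 10 + 10 − 5 = 0, which agrees with 1 − 0 + 0 − 1 = 0.

H_0 = Z,  H_1 = 0,  H_2 = 0,  H_3 = Z.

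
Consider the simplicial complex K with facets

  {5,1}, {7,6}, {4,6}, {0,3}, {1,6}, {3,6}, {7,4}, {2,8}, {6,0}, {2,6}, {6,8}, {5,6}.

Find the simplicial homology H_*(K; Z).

Take the total order 0 < 1 < 2 < 3 < 4 < 5 < 6 < 7 < 8 on the vertex set. Then K (dimension 1) consists of the simplices:

  0-simplices (9): [0], [1], [2], [3], [4], [5], [6], [7], [8]
  1-simplices (12): [0,3], [0,6], [1,5], [1,6], [2,6], [2,8], [3,6], [4,6], [4,7], [5,6], [6,7], [6,8]

Hence C_0 ≅ Z^9, C_1 ≅ Z^12.

Boundary ∂_1: C_1 → C_0 is given by ∂[p,q] = [q] − [p]. For instance
  ∂[0,6] = [6] − [0].
The resulting 9×12 matrix has rank 8, and its Smith normal form has invariant factors (1,1,1,1,1,1,1,1).

Reading off H_k = ker ∂_k / im ∂_{k+1}:

  H_0: rank C_0 − rank ∂_1 = 9 − 8 = 1, and the invariant factors of ∂_1 are all 1, so H_0 = Z.
  H_1: rank ker ∂_1 − rank ∂_2 = (12 − 8) − 0 = 4, and there is no ∂_2, so H_1 = Z^4.

H_0 ≅ Z,  H_1 ≅ Z^4.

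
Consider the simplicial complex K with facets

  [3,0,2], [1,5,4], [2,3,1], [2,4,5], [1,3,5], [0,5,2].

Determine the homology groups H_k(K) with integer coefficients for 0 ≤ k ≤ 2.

Fix the vertex order 0 < 1 < 2 < 3 < 4 < 5 and write every simplex with vertices in increasing order. Then dim K = 2 and the simplices of K are:

  0-simplices (6): [0], [1], [2], [3], [4], [5]
  1-simplices (12): [0,2], [0,3], [0,5], [1,2], [1,3], [1,4], [1,5], [2,3], [2,4], [2,5], [3,5], [4,5]
  2-simplices (6): [0,2,3], [0,2,5], [1,2,3], [1,3,5], [1,4,5], [2,4,5]

giving chain groups C_0 ≅ Z^6, C_1 ≅ Z^12, C_2 ≅ Z^6.

Boundary ∂_1: C_1 → C_0 maps an edge to its endpoints' difference, ∂[p,q] = q − p.
The 6×12 boundary matrix has rank 5 and Smith normal form diag(1,1,1,1,1).

Boundary ∂_2: C_2 → C_1 maps a triangle to the signed sum of its edges. For instance
  ∂[2,4,5] = [4,5] − [2,5] + [2,4],
  ∂[0,2,5] = [2,5] − [0,5] + [0,2].
As a 12×6 matrix over Z this has rank 6, with invariant factors (1,1,1,1,1,1).

From H_k ≅ ker(∂_k) / im(∂_{k+1}) we obtain:

  H_0: rank C_0 − rank ∂_1 = 6 − 5 = 1, and the invariant factors of ∂_1 are all 1, so H_0 = Z.
  H_1: rank ker ∂_1 − rank ∂_2 = (12 − 5) − 6 = 1, and the invariant factors of ∂_2 are all 1, so H_1 = Z.
  H_2: rank ker ∂_2 − rank ∂_3 = (6 − 6) − 0 = 0, and there is no ∂_3, so H_2 = 0.

As a check, the Euler characteristic is 6 − 12 + 6 = 0, which agrees with 1 − 1 + 0 = 0.

H_0 = Z,  H_1 = Z,  H_2 = 0.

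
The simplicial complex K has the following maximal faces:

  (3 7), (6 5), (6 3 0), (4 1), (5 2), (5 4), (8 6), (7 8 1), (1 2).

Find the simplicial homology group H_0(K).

H_0 = Z.

Fix the vertex order 0 < 1 < 2 < 3 < 4 < 5 < 6 < 7 < 8 and write every simplex with vertices in increasing order. Then dim K = 2 and the simplices of K are:

  0-simplices (9): [0], [1], [2], [3], [4], [5], [6], [7], [8]
  1-simplices (13): [0,3], [0,6], [1,2], [1,4], [1,7], [1,8], [2,5], [3,6], [3,7], [4,5], [5,6], [6,8], [7,8]
  2-simplices (2): [0,3,6], [1,7,8]

so the chain groups are C_0 ≅ Z^9, C_1 ≅ Z^13, C_2 ≅ Z^2.

Boundary ∂_1: C_1 → C_0 sends each edge [p,q] (with p < q) to q − p. For instance
  ∂[1,2] = [2] − [1].
As a 9×13 matrix over Z this has rank 8, with invariant factors (1,1,1,1,1,1,1,1).

The boundary map ∂_2: C_2 → C_1 sends each 2-simplex [p,q,r] to [q,r] − [p,r] + [p,q]. For instance
  ∂[0,3,6] = [3,6] − [0,6] + [0,3],
  ∂[1,7,8] = [7,8] − [1,8] + [1,7].
The 13×2 boundary matrix has rank 2 and Smith normal form diag(1,1).

Computing H_k = (kernel of ∂_k) / (image of ∂_{k+1}):

  H_0: rank C_0 − rank ∂_1 = 9 − 8 = 1, and the invariant factors of ∂_1 are all 1, so H_0 ≅ Z.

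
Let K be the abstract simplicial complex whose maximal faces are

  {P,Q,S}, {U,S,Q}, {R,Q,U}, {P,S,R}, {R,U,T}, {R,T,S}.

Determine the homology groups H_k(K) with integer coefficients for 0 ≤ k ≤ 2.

We work with the vertex ordering P < Q < R < S < T < U. The simplices of K, each written with vertices in increasing order, are:

  0-simplices (6): P, Q, R, S, T, U
  1-simplices (12): PQ, PR, PS, QR, QS, QU, RS, RT, RU, ST, SU, TU
  2-simplices (6): PQS, PRS, QRU, QSU, RST, RTU

so the chain groups are C_0 ≅ Z^6, C_1 ≅ Z^12, C_2 ≅ Z^6.

∂_1: C_1 → C_0 sends each edge [p,q] (with p < q) to q − p. For instance
  ∂PS = S − P.
The 6×12 boundary matrix has rank 5 and Smith normal form diag(1,1,1,1,1).

The boundary map ∂_2: C_2 → C_1 maps a triangle to the signed sum of its edges. For instance
  ∂QSU = SU − QU + QS,
  ∂QRU = RU − QU + QR.
As a 12×6 matrix over Z this has rank 6, with invariant factors (1,1,1,1,1,1).

Now H_k = ker ∂_k / im ∂_{k+1}, so:

  H_0: rank C_0 − rank ∂_1 = 6 − 5 = 1, and the invariant factors of ∂_1 are all 1, so H_0 = Z.
  H_1: rank ker ∂_1 − rank ∂_2 = (12 − 5) − 6 = 1, and the invariant factors of ∂_2 are all 1, so H_1 = Z.
  H_2: rank ker ∂_2 − rank ∂_3 = (6 − 6) − 0 = 0, and there is no ∂_3, so H_2 = 0.

H_0 = Z,  H_1 = Z,  H_2 = 0.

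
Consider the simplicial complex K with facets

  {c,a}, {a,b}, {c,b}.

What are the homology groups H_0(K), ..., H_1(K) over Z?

We work with the vertex ordering a < b < c. The simplices of K, each written with vertices in increasing order, are:

  0-simplices (3): a, b, c
  1-simplices (3): ab, ac, bc

Hence C_0 ≅ Z^3, C_1 ≅ Z^3.

∂_1: C_1 → C_0 sends each edge [p,q] (with p < q) to q − p. For instance
  ∂ac = c − a.
The resulting 3×3 matrix has rank 2, and its Smith normal form has invariant factors (1,1).

Reading off H_k = ker ∂_k / im ∂_{k+1}:

  H_0: rank C_0 − rank ∂_1 = 3 − 2 = 1, and the invariant factors of ∂_1 are all 1, so H_0 = Z.
  H_1: rank ker ∂_1 − rank ∂_2 = (3 − 2) − 0 = 1, and there is no ∂_2, so H_1 = Z.

H_0 ≅ Z,  H_1 ≅ Z.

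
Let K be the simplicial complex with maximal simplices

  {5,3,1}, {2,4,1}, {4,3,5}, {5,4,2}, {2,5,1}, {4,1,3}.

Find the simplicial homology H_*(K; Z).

Take the total order 1 < 2 < 3 < 4 < 5 on the vertex set. Then K (dimension 2) consists of the simplices:

  0-simplices (5): [1], [2], [3], [4], [5]
  1-simplices (9): [1,2], [1,3], [1,4], [1,5], [2,4], [2,5], [3,4], [3,5], [4,5]
  2-simplices (6): [1,2,4], [1,2,5], [1,3,4], [1,3,5], [2,4,5], [3,4,5]

Hence C_0 ≅ Z^5, C_1 ≅ Z^9, C_2 ≅ Z^6.

∂_1: C_1 → C_0 maps an edge to its endpoints' difference, ∂[p,q] = q − p. For instance
  ∂[2,4] = [4] − [2].
As a 5×9 matrix over Z this has rank 4, with invariant factors (1,1,1,1).

Boundary ∂_2: C_2 → C_1 maps a triangle to the signed sum of its edges. For instance
  ∂[1,3,4] = [3,4] − [1,4] + [1,3],
  ∂[3,4,5] = [4,5] − [3,5] + [3,4].
As a 9×6 matrix over Z this has rank 5, with invariant factors (1,1,1,1,1).

From H_k ≅ ker(∂_k) / im(∂_{k+1}) we obtain:

  H_0: rank C_0 − rank ∂_1 = 5 − 4 = 1, and the invariant factors of ∂_1 are all 1, so H_0 = Z.
  H_1: rank ker ∂_1 − rank ∂_2 = (9 − 4) − 5 = 0, and the invariant factors of ∂_2 are all 1, so H_1 = 0.
  H_2: rank ker ∂_2 − rank ∂_3 = (6 − 5) − 0 = 1, and there is no ∂_3, so H_2 = Z.

(K is a triangulation of the 2-sphere S^2.)

H_0 = Z,  H_1 = 0,  H_2 = Z.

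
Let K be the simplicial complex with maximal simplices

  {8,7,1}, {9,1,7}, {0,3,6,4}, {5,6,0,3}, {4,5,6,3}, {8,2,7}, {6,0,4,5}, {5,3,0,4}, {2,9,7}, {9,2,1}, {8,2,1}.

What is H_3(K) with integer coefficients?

H_3 = Z.

Fix the vertex order 0 < 1 < 2 < 3 < 4 < 5 < 6 < 7 < 8 < 9 and write every simplex with vertices in increasing order. Then dim K = 3 and the simplices of K are:

  0-simplices (10): [0], [1], [2], [3], [4], [5], [6], [7], [8], [9]
  1-simplices (19): [0,3], [0,4], [0,5], [0,6], [1,2], [1,7], [1,8], [1,9], [2,7], [2,8], [2,9], [3,4], [3,5], [3,6], [4,5], [4,6], [5,6], [7,8], [7,9]
  2-simplices (16): [0,3,4], [0,3,5], [0,3,6], [0,4,5], [0,4,6], [0,5,6], [1,2,8], [1,2,9], [1,7,8], [1,7,9], [2,7,8], [2,7,9], [3,4,5], [3,4,6], [3,5,6], [4,5,6]
  3-simplices (5): [0,3,4,5], [0,3,4,6], [0,3,5,6], [0,4,5,6], [3,4,5,6]

giving chain groups C_0 ≅ Z^10, C_1 ≅ Z^19, C_2 ≅ Z^16, C_3 ≅ Z^5.

∂_1: C_1 → C_0 is given by ∂[p,q] = [q] − [p]. For instance
  ∂[7,8] = [8] − [7].
The 10×19 boundary matrix has rank 8 and Smith normal form diag(1,1,1,1,1,1,1,1).

Boundary ∂_2: C_2 → C_1 acts by ∂[p,q,r] = [q,r] − [p,r] + [p,q]. For instance
  ∂[0,5,6] = [5,6] − [0,6] + [0,5],
  ∂[3,4,6] = [4,6] − [3,6] + [3,4].
The resulting 19×16 matrix has rank 11, and its Smith normal form has invariant factors (1,1,1,1,1,1,1,1,1,1,1).

The boundary map ∂_3: C_3 → C_2 sends each 3-simplex σ to the alternating sum Σ_i (−1)^i (σ with its i-th vertex removed). For instance
  ∂[0,4,5,6] = [4,5,6] − [0,5,6] + [0,4,6] − [0,4,5],
  ∂[0,3,4,6] = [3,4,6] − [0,4,6] + [0,3,6] − [0,3,4].
This gives a 16×5 integer matrix of rank 4; reducing to Smith normal form yields diagonal entries (1,1,1,1).

Now H_k = ker ∂_k / im ∂_{k+1}, so:

  H_3: rank ker ∂_3 − rank ∂_4 = (5 − 4) − 0 = 1, and there is no ∂_4, so H_3 = Z.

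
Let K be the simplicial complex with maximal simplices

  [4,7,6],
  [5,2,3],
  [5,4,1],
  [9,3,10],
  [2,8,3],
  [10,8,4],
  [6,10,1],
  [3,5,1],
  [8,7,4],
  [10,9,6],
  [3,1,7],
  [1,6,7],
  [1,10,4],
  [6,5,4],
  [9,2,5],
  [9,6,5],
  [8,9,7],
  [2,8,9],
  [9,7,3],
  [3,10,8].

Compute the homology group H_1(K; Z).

H_1 ≅ Z ⊕ Z_2.

K has 10 vertices, 30 edges, 20 triangles.
rank ∂_1 = 9, rank ∂_2 = 20 ⇒ b_1 = 30 − 9 − 20 = 1; ∂_2 has invariant factor(s) [2] giving torsion. So H_1 ≅ Z ⊕ Z_2.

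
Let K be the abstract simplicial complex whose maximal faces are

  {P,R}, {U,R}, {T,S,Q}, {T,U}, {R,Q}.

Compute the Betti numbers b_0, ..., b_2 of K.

Take the total order P < Q < R < S < T < U on the vertex set. Then K (dimension 2) consists of the simplices:

  0-simplices (6): P, Q, R, S, T, U
  1-simplices (7): PR, QR, QS, QT, RU, ST, TU
  2-simplices (1): QST

giving chain groups C_0 ≅ Z^6, C_1 ≅ Z^7, C_2 ≅ Z^1.

The boundary map ∂_1: C_1 → C_0 is given by ∂[p,q] = [q] − [p].
As a 6×7 matrix over Z this has rank 5, with invariant factors (1,1,1,1,1).

Boundary ∂_2: C_2 → C_1 acts by ∂[p,q,r] = [q,r] − [p,r] + [p,q]. For instance
  ∂QST = ST − QT + QS.
This gives a 7×1 integer matrix of rank 1; reducing to Smith normal form yields diagonal entries (1).

From H_k ≅ ker(∂_k) / im(∂_{k+1}) we obtain:

  H_0: rank C_0 − rank ∂_1 = 6 − 5 = 1, and the invariant factors of ∂_1 are all 1, so H_0 ≅ Z.
  H_1: rank ker ∂_1 − rank ∂_2 = (7 − 5) − 1 = 1, and the invariant factors of ∂_2 are all 1, so H_1 ≅ Z.
  H_2: rank ker ∂_2 − rank ∂_3 = (1 − 1) − 0 = 0, and there is no ∂_3, so H_2 ≅ 0.

Hence the Betti numbers are b_0 = 1, b_1 = 1, b_2 = 0.

b_0 = 1, b_1 = 1, b_2 = 0.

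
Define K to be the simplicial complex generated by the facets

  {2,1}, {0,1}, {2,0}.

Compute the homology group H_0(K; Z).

Fix the vertex order 0 < 1 < 2 and write every simplex with vertices in increasing order. Then dim K = 1 and the simplices of K are:

  0-simplices (3): [0], [1], [2]
  1-simplices (3): [0,1], [0,2], [1,2]

so the chain groups are C_0 ≅ Z^3, C_1 ≅ Z^3.

∂_1: C_1 → C_0 maps an edge to its endpoints' difference, ∂[p,q] = q − p. For instance
  ∂[1,2] = [2] − [1].
The 3×3 boundary matrix has rank 2 and Smith normal form diag(1,1).

Reading off H_k = ker ∂_k / im ∂_{k+1}:

  H_0: rank C_0 − rank ∂_1 = 3 − 2 = 1, and the invariant factors of ∂_1 are all 1, so H_0 = Z.

(K is a triangulation of the circle S^1.)

H_0 = Z.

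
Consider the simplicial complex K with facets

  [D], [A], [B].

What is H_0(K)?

Take the total order A < B < D on the vertex set. Then K (dimension 0) consists of the simplices:

  0-simplices (3): A, B, D

so the chain groups are C_0 ≅ Z^3.

Computing H_k = (kernel of ∂_k) / (image of ∂_{k+1}):

  H_0: rank C_0 − rank ∂_1 = 3 − 0 = 3, and there is no ∂_1, so H_0 = Z^3.

(K is a triangulation of a set of 3 points.)

H_0 ≅ Z^3.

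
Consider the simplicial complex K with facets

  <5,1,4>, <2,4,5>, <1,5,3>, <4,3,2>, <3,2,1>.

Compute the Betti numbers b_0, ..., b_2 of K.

b_0 = 1, b_1 = 1, b_2 = 0.

We work with the vertex ordering 1 < 2 < 3 < 4 < 5. The simplices of K, each written with vertices in increasing order, are:

  0-simplices (5): [1], [2], [3], [4], [5]
  1-simplices (10): [1,2], [1,3], [1,4], [1,5], [2,3], [2,4], [2,5], [3,4], [3,5], [4,5]
  2-simplices (5): [1,2,3], [1,3,5], [1,4,5], [2,3,4], [2,4,5]

giving chain groups C_0 ≅ Z^5, C_1 ≅ Z^10, C_2 ≅ Z^5.

Boundary ∂_1: C_1 → C_0 maps an edge to its endpoints' difference, ∂[p,q] = q − p. For instance
  ∂[3,5] = [5] − [3].
The 5×10 boundary matrix has rank 4 and Smith normal form diag(1,1,1,1).

The boundary map ∂_2: C_2 → C_1 sends each 2-simplex [p,q,r] to [q,r] − [p,r] + [p,q]. For instance
  ∂[1,3,5] = [3,5] − [1,5] + [1,3],
  ∂[2,3,4] = [3,4] − [2,4] + [2,3].
The resulting 10×5 matrix has rank 5, and its Smith normal form has invariant factors (1,1,1,1,1).

Reading off H_k = ker ∂_k / im ∂_{k+1}:

  H_0: rank C_0 − rank ∂_1 = 5 − 4 = 1, and the invariant factors of ∂_1 are all 1, so H_0 ≅ Z.
  H_1: rank ker ∂_1 − rank ∂_2 = (10 − 4) − 5 = 1, and the invariant factors of ∂_2 are all 1, so H_1 ≅ Z.
  H_2: rank ker ∂_2 − rank ∂_3 = (5 − 5) − 0 = 0, and there is no ∂_3, so H_2 ≅ 0.

As a check, the Euler characteristic is 5 − 10 + 5 = 0, which agrees with 1 − 1 + 0 = 0.
(K is a triangulation of the Möbius band.)

Hence the Betti numbers are b_0 = 1, b_1 = 1, b_2 = 0.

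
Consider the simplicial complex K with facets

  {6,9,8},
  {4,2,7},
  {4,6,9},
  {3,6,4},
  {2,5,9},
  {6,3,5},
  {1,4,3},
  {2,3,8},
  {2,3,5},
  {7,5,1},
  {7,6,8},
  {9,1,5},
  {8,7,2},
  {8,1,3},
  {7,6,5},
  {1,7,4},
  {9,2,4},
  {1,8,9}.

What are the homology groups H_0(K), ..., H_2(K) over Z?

H_0 ≅ Z,  H_1 ≅ Z^2,  H_2 ≅ Z.

Fix the vertex order 1 < 2 < 3 < 4 < 5 < 6 < 7 < 8 < 9 and write every simplex with vertices in increasing order. Then dim K = 2 and the simplices of K are:

  0-simplices (9): [1], [2], [3], [4], [5], [6], [7], [8], [9]
  1-simplices (27): (27 of them)
  2-simplices (18): [1,3,4], [1,3,8], [1,4,7], [1,5,7], [1,5,9], [1,8,9], [2,3,5], [2,3,8], [2,4,7], [2,4,9], [2,5,9], [2,7,8], [3,4,6], [3,5,6], [4,6,9], [5,6,7], [6,7,8], [6,8,9]

giving chain groups C_0 ≅ Z^9, C_1 ≅ Z^27, C_2 ≅ Z^18.

∂_1: C_1 → C_0 is given by ∂[p,q] = [q] − [p]. For instance
  ∂[1,7] = [7] − [1].
As a 9×27 matrix over Z this has rank 8, with invariant factors (1,1,1,1,1,1,1,1).

Boundary ∂_2: C_2 → C_1 sends each 2-simplex [p,q,r] to [q,r] − [p,r] + [p,q]. For instance
  ∂[2,3,5] = [3,5] − [2,5] + [2,3],
  ∂[6,8,9] = [8,9] − [6,9] + [6,8].
The 27×18 boundary matrix has rank 17 and Smith normal form diag(1,1,1,1,1,1,1,1,1,1,1,1,1,1,1,1,1).

Computing H_k = (kernel of ∂_k) / (image of ∂_{k+1}):

  H_0: rank C_0 − rank ∂_1 = 9 − 8 = 1, and the invariant factors of ∂_1 are all 1, so H_0 ≅ Z.
  H_1: rank ker ∂_1 − rank ∂_2 = (27 − 8) − 17 = 2, and the invariant factors of ∂_2 are all 1, so H_1 ≅ Z^2.
  H_2: rank ker ∂_2 − rank ∂_3 = (18 − 17) − 0 = 1, and there is no ∂_3, so H_2 ≅ Z.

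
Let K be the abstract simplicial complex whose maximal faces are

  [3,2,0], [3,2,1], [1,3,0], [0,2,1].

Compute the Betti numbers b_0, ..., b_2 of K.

b_0 = 1, b_1 = 0, b_2 = 1.

Fix the vertex order 0 < 1 < 2 < 3 and write every simplex with vertices in increasing order. Then dim K = 2 and the simplices of K are:

  0-simplices (4): [0], [1], [2], [3]
  1-simplices (6): [0,1], [0,2], [0,3], [1,2], [1,3], [2,3]
  2-simplices (4): [0,1,2], [0,1,3], [0,2,3], [1,2,3]

giving chain groups C_0 ≅ Z^4, C_1 ≅ Z^6, C_2 ≅ Z^4.

Boundary ∂_1: C_1 → C_0 sends each edge [p,q] (with p < q) to q − p. For instance
  ∂[1,3] = [3] − [1].
As a 4×6 matrix over Z this has rank 3, with invariant factors (1,1,1).

The boundary map ∂_2: C_2 → C_1 sends each 2-simplex [p,q,r] to [q,r] − [p,r] + [p,q]. For instance
  ∂[0,1,3] = [1,3] − [0,3] + [0,1],
  ∂[1,2,3] = [2,3] − [1,3] + [1,2].
This gives a 6×4 integer matrix of rank 3; reducing to Smith normal form yields diagonal entries (1,1,1).

Reading off H_k = ker ∂_k / im ∂_{k+1}:

  H_0: rank C_0 − rank ∂_1 = 4 − 3 = 1, and the invariant factors of ∂_1 are all 1, so H_0 ≅ Z.
  H_1: rank ker ∂_1 − rank ∂_2 = (6 − 3) − 3 = 0, and the invariant factors of ∂_2 are all 1, so H_1 ≅ 0.
  H_2: rank ker ∂_2 − rank ∂_3 = (4 − 3) − 0 = 1, and there is no ∂_3, so H_2 ≅ Z.

(K is a triangulation of the 2-sphere S^2.)

Hence the Betti numbers are b_0 = 1, b_1 = 0, b_2 = 1.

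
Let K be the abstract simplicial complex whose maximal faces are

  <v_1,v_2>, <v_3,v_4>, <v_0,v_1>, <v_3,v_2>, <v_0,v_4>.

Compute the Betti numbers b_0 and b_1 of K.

b_0 = 1, b_1 = 1.

Take the total order v_0 < v_1 < v_2 < v_3 < v_4 on the vertex set. Then K (dimension 1) consists of the simplices:

  0-simplices (5): [v_0], [v_1], [v_2], [v_3], [v_4]
  1-simplices (5): [v_0,v_1], [v_0,v_4], [v_1,v_2], [v_2,v_3], [v_3,v_4]

giving chain groups C_0 ≅ Z^5, C_1 ≅ Z^5.

Boundary ∂_1: C_1 → C_0 sends each edge [p,q] (with p < q) to q − p.
The 5×5 boundary matrix has rank 4 and Smith normal form diag(1,1,1,1).

From H_k ≅ ker(∂_k) / im(∂_{k+1}) we obtain:

  H_0: rank C_0 − rank ∂_1 = 5 − 4 = 1, and the invariant factors of ∂_1 are all 1, so H_0 ≅ Z.
  H_1: rank ker ∂_1 − rank ∂_2 = (5 − 4) − 0 = 1, and there is no ∂_2, so H_1 ≅ Z.

(K is a triangulation of the circle S^1.)

Hence the Betti numbers are b_0 = 1, b_1 = 1.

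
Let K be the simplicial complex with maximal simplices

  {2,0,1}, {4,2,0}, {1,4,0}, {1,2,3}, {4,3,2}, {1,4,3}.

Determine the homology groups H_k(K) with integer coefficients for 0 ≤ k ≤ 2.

K has 5 vertices, 9 edges, 6 triangles.
rank ∂_0 = 0, rank ∂_1 = 4 ⇒ b_0 = 5 − 0 − 4 = 1; all invariant factors of ∂_1 are 1 so no torsion. So H_0 = Z.
rank ∂_1 = 4, rank ∂_2 = 5 ⇒ b_1 = 9 − 4 − 5 = 0; all invariant factors of ∂_2 are 1 so no torsion. So H_1 = 0.
rank ∂_2 = 5, rank ∂_3 = 0 ⇒ b_2 = 6 − 5 − 0 = 1. So H_2 = Z.

H_0 = Z,  H_1 = 0,  H_2 = Z.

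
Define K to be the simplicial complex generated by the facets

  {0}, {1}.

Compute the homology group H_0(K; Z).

H_0 ≅ Z^2.

Fix the vertex order 0 < 1 and write every simplex with vertices in increasing order. Then dim K = 0 and the simplices of K are:

  0-simplices (2): [0], [1]

giving chain groups C_0 ≅ Z^2.

From H_k ≅ ker(∂_k) / im(∂_{k+1}) we obtain:

  H_0: rank C_0 − rank ∂_1 = 2 − 0 = 2, and there is no ∂_1, so H_0 ≅ Z^2.

(K is a triangulation of a set of 2 points.)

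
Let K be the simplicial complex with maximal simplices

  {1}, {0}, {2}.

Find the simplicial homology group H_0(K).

We work with the vertex ordering 0 < 1 < 2. The simplices of K, each written with vertices in increasing order, are:

  0-simplices (3): [0], [1], [2]

giving chain groups C_0 ≅ Z^3.

Now H_k = ker ∂_k / im ∂_{k+1}, so:

  H_0: rank C_0 − rank ∂_1 = 3 − 0 = 3, and there is no ∂_1, so H_0 = Z^3.

(K is a triangulation of a set of 3 points.)

H_0 = Z^3.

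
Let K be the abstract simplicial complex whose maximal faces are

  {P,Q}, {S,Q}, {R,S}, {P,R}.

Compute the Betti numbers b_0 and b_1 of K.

K has 4 vertices, 4 edges.
rank ∂_0 = 0, rank ∂_1 = 3 ⇒ b_0 = 4 − 0 − 3 = 1; all invariant factors of ∂_1 are 1 so no torsion. So H_0 ≅ Z.
rank ∂_1 = 3, rank ∂_2 = 0 ⇒ b_1 = 4 − 3 − 0 = 1. So H_1 ≅ Z.

b_0 = 1, b_1 = 1.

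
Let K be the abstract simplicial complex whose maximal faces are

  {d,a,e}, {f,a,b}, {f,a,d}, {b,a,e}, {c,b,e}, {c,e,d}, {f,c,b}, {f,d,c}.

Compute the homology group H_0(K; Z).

H_0 = Z.

We work with the vertex ordering a < b < c < d < e < f. The simplices of K, each written with vertices in increasing order, are:

  0-simplices (6): a, b, c, d, e, f
  1-simplices (12): ab, ad, ae, af, bc, be, bf, cd, ce, cf, de, df
  2-simplices (8): abe, abf, ade, adf, bce, bcf, cde, cdf

Hence C_0 ≅ Z^6, C_1 ≅ Z^12, C_2 ≅ Z^8.

Boundary ∂_1: C_1 → C_0 maps an edge to its endpoints' difference, ∂[p,q] = q − p.
The 6×12 boundary matrix has rank 5 and Smith normal form diag(1,1,1,1,1).

The boundary map ∂_2: C_2 → C_1 sends each 2-simplex [p,q,r] to [q,r] − [p,r] + [p,q]. For instance
  ∂abf = bf − af + ab,
  ∂abe = be − ae + ab.
The resulting 12×8 matrix has rank 7, and its Smith normal form has invariant factors (1,1,1,1,1,1,1).

Computing H_k = (kernel of ∂_k) / (image of ∂_{k+1}):

  H_0: rank C_0 − rank ∂_1 = 6 − 5 = 1, and the invariant factors of ∂_1 are all 1, so H_0 = Z.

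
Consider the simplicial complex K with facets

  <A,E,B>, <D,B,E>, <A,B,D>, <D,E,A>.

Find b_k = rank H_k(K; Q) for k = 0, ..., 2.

We work with the vertex ordering A < B < D < E. The simplices of K, each written with vertices in increasing order, are:

  0-simplices (4): A, B, D, E
  1-simplices (6): AB, AD, AE, BD, BE, DE
  2-simplices (4): ABD, ABE, ADE, BDE

Hence C_0 ≅ Z^4, C_1 ≅ Z^6, C_2 ≅ Z^4.

The boundary map ∂_1: C_1 → C_0 maps an edge to its endpoints' difference, ∂[p,q] = q − p. For instance
  ∂AE = E − A.
This gives a 4×6 integer matrix of rank 3; reducing to Smith normal form yields diagonal entries (1,1,1).

Boundary ∂_2: C_2 → C_1 acts by ∂[p,q,r] = [q,r] − [p,r] + [p,q]. For instance
  ∂BDE = DE − BE + BD,
  ∂ABD = BD − AD + AB.
The resulting 6×4 matrix has rank 3, and its Smith normal form has invariant factors (1,1,1).

Computing H_k = (kernel of ∂_k) / (image of ∂_{k+1}):

  H_0: rank C_0 − rank ∂_1 = 4 − 3 = 1, and the invariant factors of ∂_1 are all 1, so H_0 ≅ Z.
  H_1: rank ker ∂_1 − rank ∂_2 = (6 − 3) − 3 = 0, and the invariant factors of ∂_2 are all 1, so H_1 ≅ 0.
  H_2: rank ker ∂_2 − rank ∂_3 = (4 − 3) − 0 = 1, and there is no ∂_3, so H_2 ≅ Z.

Hence the Betti numbers are b_0 = 1, b_1 = 0, b_2 = 1.

b_0 = 1, b_1 = 0, b_2 = 1.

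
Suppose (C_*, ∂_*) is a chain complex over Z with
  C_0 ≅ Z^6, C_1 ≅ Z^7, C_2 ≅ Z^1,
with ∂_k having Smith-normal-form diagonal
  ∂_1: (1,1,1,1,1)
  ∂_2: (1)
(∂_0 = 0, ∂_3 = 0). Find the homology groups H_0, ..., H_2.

H_0 = Z,  H_1 = Z,  H_2 = 0.

H_0: b_0 = 6 − 0 − 5 = 1; torsion from ∂_1 factors > 1: none. So H_0 = Z.
H_1: b_1 = 7 − 5 − 1 = 1; torsion from ∂_2 factors > 1: none. So H_1 = Z.
H_2: b_2 = 1 − 1 − 0 = 0; torsion from ∂_3 factors > 1: none. So H_2 = 0.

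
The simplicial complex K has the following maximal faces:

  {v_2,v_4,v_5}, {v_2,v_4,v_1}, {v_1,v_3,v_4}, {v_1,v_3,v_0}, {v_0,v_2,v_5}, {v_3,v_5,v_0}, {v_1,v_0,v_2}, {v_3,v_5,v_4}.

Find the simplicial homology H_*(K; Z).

Fix the vertex order v_0 < v_1 < v_2 < v_3 < v_4 < v_5 and write every simplex with vertices in increasing order. Then dim K = 2 and the simplices of K are:

  0-simplices (6): [v_0], [v_1], [v_2], [v_3], [v_4], [v_5]
  1-simplices (12): [v_0,v_1], [v_0,v_2], [v_0,v_3], [v_0,v_5], [v_1,v_2], [v_1,v_3], [v_1,v_4], [v_2,v_4], [v_2,v_5], [v_3,v_4], [v_3,v_5], [v_4,v_5]
  2-simplices (8): [v_0,v_1,v_2], [v_0,v_1,v_3], [v_0,v_2,v_5], [v_0,v_3,v_5], [v_1,v_2,v_4], [v_1,v_3,v_4], [v_2,v_4,v_5], [v_3,v_4,v_5]

Hence C_0 ≅ Z^6, C_1 ≅ Z^12, C_2 ≅ Z^8.

∂_1: C_1 → C_0 is given by ∂[p,q] = [q] − [p]. For instance
  ∂[v_0,v_2] = [v_2] − [v_0].
The 6×12 boundary matrix has rank 5 and Smith normal form diag(1,1,1,1,1).

∂_2: C_2 → C_1 acts by ∂[p,q,r] = [q,r] − [p,r] + [p,q]. For instance
  ∂[v_1,v_2,v_4] = [v_2,v_4] − [v_1,v_4] + [v_1,v_2],
  ∂[v_0,v_2,v_5] = [v_2,v_5] − [v_0,v_5] + [v_0,v_2].
The resulting 12×8 matrix has rank 7, and its Smith normal form has invariant factors (1,1,1,1,1,1,1).

Now H_k = ker ∂_k / im ∂_{k+1}, so:

  H_0: rank C_0 − rank ∂_1 = 6 − 5 = 1, and the invariant factors of ∂_1 are all 1, so H_0 ≅ Z.
  H_1: rank ker ∂_1 − rank ∂_2 = (12 − 5) − 7 = 0, and the invariant factors of ∂_2 are all 1, so H_1 ≅ 0.
  H_2: rank ker ∂_2 − rank ∂_3 = (8 − 7) − 0 = 1, and there is no ∂_3, so H_2 ≅ Z.

As a check, the Euler characteristic is 6 − 12 + 8 = 2, which agrees with 1 − 0 + 1 = 2.

H_0 ≅ Z,  H_1 = 0,  H_2 ≅ Z.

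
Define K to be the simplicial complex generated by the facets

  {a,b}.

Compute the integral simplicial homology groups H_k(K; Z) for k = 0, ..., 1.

Take the total order a < b on the vertex set. Then K (dimension 1) consists of the simplices:

  0-simplices (2): a, b
  1-simplices (1): ab

Hence C_0 ≅ Z^2, C_1 ≅ Z^1.

∂_1: C_1 → C_0 sends each edge [p,q] (with p < q) to q − p.
The 2×1 boundary matrix has rank 1 and Smith normal form diag(1).

Computing H_k = (kernel of ∂_k) / (image of ∂_{k+1}):

  H_0: rank C_0 − rank ∂_1 = 2 − 1 = 1, and the invariant factors of ∂_1 are all 1, so H_0 = Z.
  H_1: rank ker ∂_1 − rank ∂_2 = (1 − 1) − 0 = 0, and there is no ∂_2, so H_1 = 0.

As a check, the Euler characteristic is 2 − 1 = 1, which agrees with 1 − 0 = 1.
(K is a triangulation of the 1-simplex.)

H_0 = Z,  H_1 = 0.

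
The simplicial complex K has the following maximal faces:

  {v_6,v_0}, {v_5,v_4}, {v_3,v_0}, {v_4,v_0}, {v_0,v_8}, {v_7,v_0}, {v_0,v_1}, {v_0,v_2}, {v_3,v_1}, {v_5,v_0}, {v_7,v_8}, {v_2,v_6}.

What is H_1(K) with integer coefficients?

Take the total order v_0 < v_1 < v_2 < v_3 < v_4 < v_5 < v_6 < v_7 < v_8 on the vertex set. Then K (dimension 1) consists of the simplices:

  0-simplices (9): [v_0], [v_1], [v_2], [v_3], [v_4], [v_5], [v_6], [v_7], [v_8]
  1-simplices (12): [v_0,v_1], [v_0,v_2], [v_0,v_3], [v_0,v_4], [v_0,v_5], [v_0,v_6], [v_0,v_7], [v_0,v_8], [v_1,v_3], [v_2,v_6], [v_4,v_5], [v_7,v_8]

giving chain groups C_0 ≅ Z^9, C_1 ≅ Z^12.

Boundary ∂_1: C_1 → C_0 sends each edge [p,q] (with p < q) to q − p. For instance
  ∂[v_1,v_3] = [v_3] − [v_1].
The 9×12 boundary matrix has rank 8 and Smith normal form diag(1,1,1,1,1,1,1,1).

Computing H_k = (kernel of ∂_k) / (image of ∂_{k+1}):

  H_1: rank ker ∂_1 − rank ∂_2 = (12 − 8) − 0 = 4, and there is no ∂_2, so H_1 = Z^4.

H_1 = Z^4.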